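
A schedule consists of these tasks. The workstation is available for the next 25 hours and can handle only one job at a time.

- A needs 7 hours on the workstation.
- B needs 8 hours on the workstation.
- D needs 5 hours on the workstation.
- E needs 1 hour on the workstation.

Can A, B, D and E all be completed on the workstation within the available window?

Yes

Running back to back, the jobs need 7 + 8 + 5 + 1 = 21 hours on the workstation.
Since 21 ≤ 25, they fit within the window.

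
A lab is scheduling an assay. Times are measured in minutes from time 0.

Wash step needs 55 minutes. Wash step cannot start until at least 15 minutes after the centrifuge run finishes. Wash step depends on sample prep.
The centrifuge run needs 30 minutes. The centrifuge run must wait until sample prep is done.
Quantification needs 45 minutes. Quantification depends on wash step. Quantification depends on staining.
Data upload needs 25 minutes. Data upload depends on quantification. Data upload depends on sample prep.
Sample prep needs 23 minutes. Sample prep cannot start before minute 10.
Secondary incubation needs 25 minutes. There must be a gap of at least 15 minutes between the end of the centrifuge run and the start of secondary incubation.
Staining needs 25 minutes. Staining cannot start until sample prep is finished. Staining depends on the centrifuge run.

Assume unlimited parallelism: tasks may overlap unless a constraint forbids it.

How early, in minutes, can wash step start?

78

Sample prep cannot begin until its own release at minute 10. It runs from minute 10 to 10 + 23 = minute 33.
The centrifuge run waits on sample prep (finishes minute 33), so it starts at minute 33 and finishes at 33 + 30 = minute 63.
Wash step waits on the centrifuge run (finishes minute 63, plus 15-minute gap → minute 78); sample prep (finishes minute 33). The latest of these is minute 78, which is the earliest wash step can start.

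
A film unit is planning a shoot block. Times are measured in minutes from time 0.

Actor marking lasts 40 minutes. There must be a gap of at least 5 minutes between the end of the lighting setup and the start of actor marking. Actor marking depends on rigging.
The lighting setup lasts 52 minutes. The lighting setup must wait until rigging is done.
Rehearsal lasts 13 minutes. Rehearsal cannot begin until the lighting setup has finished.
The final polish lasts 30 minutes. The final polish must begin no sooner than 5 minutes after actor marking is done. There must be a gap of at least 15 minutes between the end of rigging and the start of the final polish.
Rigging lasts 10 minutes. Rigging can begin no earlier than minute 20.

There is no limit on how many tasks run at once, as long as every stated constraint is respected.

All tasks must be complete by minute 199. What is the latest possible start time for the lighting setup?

To finish by minute 199, the final polish (duration 30) must start no later than minute 169.
Since the final polish (must start by minute 169, minus 5-minute gap → minute 164) depends on it, actor marking must finish by minute 164. Backing off its 40-minute duration gives a latest start of minute 124.
Rehearsal must finish by minute 199; it takes 13 minutes, so it must start by 199 − 13 = minute 186.
The lighting setup has several dependents: actor marking (must start by minute 124, minus 5-minute gap → minute 119); rehearsal (must start by minute 186). The earliest of those limits is minute 119, so the lighting setup must start by 119 − 52 = minute 67.

67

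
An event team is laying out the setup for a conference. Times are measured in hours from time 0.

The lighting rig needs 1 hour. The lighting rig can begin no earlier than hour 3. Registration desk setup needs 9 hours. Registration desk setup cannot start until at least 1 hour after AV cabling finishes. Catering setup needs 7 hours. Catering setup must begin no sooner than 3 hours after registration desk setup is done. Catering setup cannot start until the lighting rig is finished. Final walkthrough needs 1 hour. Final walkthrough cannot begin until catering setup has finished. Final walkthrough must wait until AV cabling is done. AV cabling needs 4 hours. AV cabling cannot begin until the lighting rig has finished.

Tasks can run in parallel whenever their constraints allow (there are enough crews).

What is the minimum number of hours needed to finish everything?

After its own release at hour 3, the lighting rig can start at hour 3 and finishes at hour 4.
AV cabling cannot begin until the lighting rig (finishes hour 4). It runs from hour 4 to 4 + 4 = hour 8.
After AV cabling (finishes hour 8, plus 1-hour gap → hour 9), registration desk setup can start at hour 9 and finishes at hour 18.
For catering setup: registration desk setup (finishes hour 18, plus 3-hour gap → hour 21); the lighting rig (finishes hour 4). Taking the maximum gives a start of hour 21, and it finishes at 21 + 7 = hour 28.
Final walkthrough cannot start until catering setup (finishes hour 28); AV cabling (finishes hour 8). The controlling bound is hour 28, so final walkthrough finishes at 28 + 1 = hour 29.
All tasks are finished once the last one completes. Finish times: The lighting rig at 4, AV cabling at 8, Registration desk setup at 18, Catering setup at 28, Final walkthrough at 29. The latest is hour 29.

29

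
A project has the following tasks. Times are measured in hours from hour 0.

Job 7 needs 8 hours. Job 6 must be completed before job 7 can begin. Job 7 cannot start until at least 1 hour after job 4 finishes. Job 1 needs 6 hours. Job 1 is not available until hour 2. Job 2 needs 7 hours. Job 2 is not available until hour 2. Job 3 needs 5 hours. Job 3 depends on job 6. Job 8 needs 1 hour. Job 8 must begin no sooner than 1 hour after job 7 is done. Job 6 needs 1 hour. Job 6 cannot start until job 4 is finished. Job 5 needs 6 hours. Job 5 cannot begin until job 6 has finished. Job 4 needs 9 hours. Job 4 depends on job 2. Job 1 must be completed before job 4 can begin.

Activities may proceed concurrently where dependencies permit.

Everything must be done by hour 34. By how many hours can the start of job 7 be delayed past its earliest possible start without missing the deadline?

5

After its own release at hour 2, job 2 can start at hour 2 and finishes at hour 9.
After its own release at hour 2, job 1 can start at hour 2 and finishes at hour 8.
Job 4 has to wait for job 2 (finishes hour 9); job 1 (finishes hour 8). The latest of these is hour 9, so job 4 runs hour 9 to 9 + 9 = hour 18.
Job 6 waits on job 4 (finishes hour 18), so it starts at hour 18 and finishes at 18 + 1 = hour 19.
Job 7 has to wait for job 6 (finishes hour 19); job 4 (finishes hour 18, plus 1-hour gap → hour 19). The latest of these is hour 19, so job 7 runs hour 19 to 19 + 8 = hour 27.

Working backward from the deadline:
Job 8 has no dependents, so it just needs to finish by hour 34. Starting by 34 − 1 = hour 33 achieves that.
Job 7 feeds into job 8 (must start by hour 33, minus 1-hour gap → hour 32); so job 7 must finish by hour 32 and therefore start by hour 24.
So job 7 can start as early as hour 19 and as late as hour 24, giving 24 − 19 = 5 hours of slack.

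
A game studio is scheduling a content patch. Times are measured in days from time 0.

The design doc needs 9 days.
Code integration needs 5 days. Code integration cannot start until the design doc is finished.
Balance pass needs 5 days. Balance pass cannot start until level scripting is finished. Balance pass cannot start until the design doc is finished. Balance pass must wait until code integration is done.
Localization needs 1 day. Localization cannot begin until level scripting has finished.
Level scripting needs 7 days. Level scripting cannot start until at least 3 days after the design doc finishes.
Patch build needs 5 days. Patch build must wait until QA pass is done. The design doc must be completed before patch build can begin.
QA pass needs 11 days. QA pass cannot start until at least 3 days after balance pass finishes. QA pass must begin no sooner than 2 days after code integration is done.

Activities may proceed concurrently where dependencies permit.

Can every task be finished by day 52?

Yes

Nothing blocks the design doc, so it runs from day 0 to day 9.
Code integration cannot begin until the design doc (finishes day 9). It runs from day 9 to 9 + 5 = day 14.
Level scripting cannot begin until the design doc (finishes day 9, plus 3-day gap → day 12). It runs from day 12 to 12 + 7 = day 19.
After level scripting (finishes day 19), localization can start at day 19 and finishes at day 20.
Balance pass needs all of level scripting (finishes day 19); the design doc (finishes day 9); code integration (finishes day 14). That puts its earliest start at day 19; it finishes at 19 + 5 = day 24.
QA pass cannot start until balance pass (finishes day 24, plus 3-day gap → day 27); code integration (finishes day 14, plus 2-day gap → day 16). The controlling bound is day 27, so QA pass finishes at 27 + 11 = day 38.
Patch build cannot start until QA pass (finishes day 38); the design doc (finishes day 9). The controlling bound is day 38, so patch build finishes at 38 + 5 = day 43.
Every task is finished by day 43, which is no later than the deadline of 52, so the schedule is feasible.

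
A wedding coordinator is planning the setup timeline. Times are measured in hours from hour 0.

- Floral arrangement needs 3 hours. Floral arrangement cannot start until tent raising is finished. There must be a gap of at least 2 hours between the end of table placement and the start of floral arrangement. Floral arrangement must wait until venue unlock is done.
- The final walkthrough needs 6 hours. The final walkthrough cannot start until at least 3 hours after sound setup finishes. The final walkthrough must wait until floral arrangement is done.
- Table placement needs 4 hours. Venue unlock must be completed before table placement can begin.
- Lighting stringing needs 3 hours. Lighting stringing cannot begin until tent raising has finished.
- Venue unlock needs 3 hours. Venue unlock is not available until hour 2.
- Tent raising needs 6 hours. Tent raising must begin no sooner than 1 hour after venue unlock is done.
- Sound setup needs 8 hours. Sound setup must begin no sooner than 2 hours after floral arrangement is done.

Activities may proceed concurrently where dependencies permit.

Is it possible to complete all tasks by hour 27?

No

Venue unlock waits on its own release at hour 2, so it starts at hour 2 and finishes at 2 + 3 = hour 5.
Table placement waits on venue unlock (finishes hour 5), so it starts at hour 5 and finishes at 5 + 4 = hour 9.
Tent raising waits on venue unlock (finishes hour 5, plus 1-hour gap → hour 6), so it starts at hour 6 and finishes at 6 + 6 = hour 12.
After tent raising (finishes hour 12), lighting stringing can start at hour 12 and finishes at hour 15.
For floral arrangement: tent raising (finishes hour 12); table placement (finishes hour 9, plus 2-hour gap → hour 11); venue unlock (finishes hour 5). Taking the maximum gives a start of hour 12, and it finishes at 12 + 3 = hour 15.
After floral arrangement (finishes hour 15, plus 2-hour gap → hour 17), sound setup can start at hour 17 and finishes at hour 25.
The final walkthrough cannot start until sound setup (finishes hour 25, plus 3-hour gap → hour 28); floral arrangement (finishes hour 15). The controlling bound is hour 28, so the final walkthrough finishes at 28 + 6 = hour 34.
The earliest everything can be done is hour 34, which is after the deadline of 27, so it is not possible.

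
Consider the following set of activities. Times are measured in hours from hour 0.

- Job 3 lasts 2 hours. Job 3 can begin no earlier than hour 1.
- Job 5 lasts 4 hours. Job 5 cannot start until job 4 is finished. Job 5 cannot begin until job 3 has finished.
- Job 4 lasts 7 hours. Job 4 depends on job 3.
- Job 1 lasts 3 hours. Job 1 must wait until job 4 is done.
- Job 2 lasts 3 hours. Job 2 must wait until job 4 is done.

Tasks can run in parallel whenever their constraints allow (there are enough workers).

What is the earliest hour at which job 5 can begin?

10

Job 3 cannot begin until its own release at hour 1. It runs from hour 1 to 1 + 2 = hour 3.
After job 3 (finishes hour 3), job 4 can start at hour 3 and finishes at hour 10.
Job 5 waits on job 4 (finishes hour 10); job 3 (finishes hour 3). The latest of these is hour 10, which is the earliest job 5 can start.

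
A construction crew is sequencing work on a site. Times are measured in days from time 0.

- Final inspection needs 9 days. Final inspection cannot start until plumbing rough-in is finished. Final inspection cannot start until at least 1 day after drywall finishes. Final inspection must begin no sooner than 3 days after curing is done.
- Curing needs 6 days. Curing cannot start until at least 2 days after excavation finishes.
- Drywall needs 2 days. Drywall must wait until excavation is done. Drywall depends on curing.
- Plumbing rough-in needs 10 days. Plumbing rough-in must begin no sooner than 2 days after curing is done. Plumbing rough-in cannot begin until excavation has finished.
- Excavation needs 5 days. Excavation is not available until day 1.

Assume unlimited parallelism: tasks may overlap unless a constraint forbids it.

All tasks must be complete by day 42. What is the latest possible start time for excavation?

To finish by day 42, final inspection (duration 9) must start no later than day 33.
Plumbing rough-in must finish before final inspection (must start by day 33). With a 10-day duration, plumbing rough-in must start by 33 − 10 = day 23.
Drywall has to be done before final inspection (must start by day 33, minus 1-day gap → day 32). That means finishing by day 32, i.e. starting by 32 − 2 = day 30.
Curing must finish in time for plumbing rough-in (must start by day 23, minus 2-day gap → day 21); drywall (must start by day 30); final inspection (must start by day 33, minus 3-day gap → day 30). The tightest is day 21, so curing must start by 21 − 6 = day 15.
Excavation must finish in time for curing (must start by day 15, minus 2-day gap → day 13); plumbing rough-in (must start by day 23); drywall (must start by day 30). The tightest is day 13, so excavation must start by 13 − 5 = day 8.

8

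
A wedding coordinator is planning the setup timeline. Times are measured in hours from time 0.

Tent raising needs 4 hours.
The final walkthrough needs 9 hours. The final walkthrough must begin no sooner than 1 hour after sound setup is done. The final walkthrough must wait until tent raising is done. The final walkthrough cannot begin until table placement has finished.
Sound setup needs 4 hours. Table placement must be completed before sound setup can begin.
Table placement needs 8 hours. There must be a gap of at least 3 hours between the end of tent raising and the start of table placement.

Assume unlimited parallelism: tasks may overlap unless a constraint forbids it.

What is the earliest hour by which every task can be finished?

29

Tent raising can start immediately at hour 0; it finishes at hour 4.
Table placement waits on tent raising (finishes hour 4, plus 3-hour gap → hour 7), so it starts at hour 7 and finishes at 7 + 8 = hour 15.
Sound setup cannot begin until table placement (finishes hour 15). It runs from hour 15 to 15 + 4 = hour 19.
For the final walkthrough: sound setup (finishes hour 19, plus 1-hour gap → hour 20); tent raising (finishes hour 4); table placement (finishes hour 15). Taking the maximum gives a start of hour 20, and it finishes at 20 + 9 = hour 29.
All tasks are finished once the last one completes. Finish times: Tent raising at 4, Table placement at 15, Sound setup at 19, The final walkthrough at 29. The latest is hour 29.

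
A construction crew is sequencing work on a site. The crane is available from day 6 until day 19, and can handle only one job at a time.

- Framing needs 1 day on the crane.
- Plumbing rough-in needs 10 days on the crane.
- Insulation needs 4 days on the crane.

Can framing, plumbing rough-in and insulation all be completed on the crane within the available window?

No

The crane window is 19 − 6 = 13 days.
Running back to back, the jobs need 1 + 10 + 4 = 15 days on the crane.
Since 15 > 13, they cannot all fit.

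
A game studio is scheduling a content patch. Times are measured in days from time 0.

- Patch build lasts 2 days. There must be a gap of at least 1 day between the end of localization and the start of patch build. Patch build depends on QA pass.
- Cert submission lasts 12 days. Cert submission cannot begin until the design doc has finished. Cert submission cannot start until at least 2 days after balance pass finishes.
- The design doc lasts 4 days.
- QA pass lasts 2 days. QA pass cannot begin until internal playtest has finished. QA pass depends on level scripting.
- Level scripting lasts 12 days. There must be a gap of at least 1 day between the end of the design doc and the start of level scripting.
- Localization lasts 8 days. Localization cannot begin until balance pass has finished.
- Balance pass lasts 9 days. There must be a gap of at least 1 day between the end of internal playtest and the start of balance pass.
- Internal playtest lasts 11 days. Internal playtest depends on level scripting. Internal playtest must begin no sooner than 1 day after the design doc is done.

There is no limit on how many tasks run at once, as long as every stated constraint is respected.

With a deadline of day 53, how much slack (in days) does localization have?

Nothing blocks the design doc, so it runs from day 0 to day 4.
After the design doc (finishes day 4, plus 1-day gap → day 5), level scripting can start at day 5 and finishes at day 17.
Internal playtest cannot start until level scripting (finishes day 17); the design doc (finishes day 4, plus 1-day gap → day 5). The controlling bound is day 17, so internal playtest finishes at 17 + 11 = day 28.
Balance pass cannot begin until internal playtest (finishes day 28, plus 1-day gap → day 29). It runs from day 29 to 29 + 9 = day 38.
After balance pass (finishes day 38), localization can start at day 38 and finishes at day 46.

Working backward from the deadline:
Nothing follows patch build; the deadline of day 53 is its only limit. It must start by 53 − 2 = day 51.
Since patch build (must start by day 51, minus 1-day gap → day 50) depends on it, localization must finish by day 50. Backing off its 8-day duration gives a latest start of day 42.
So localization can start as early as day 38 and as late as day 42, giving 42 − 38 = 4 days of slack.

4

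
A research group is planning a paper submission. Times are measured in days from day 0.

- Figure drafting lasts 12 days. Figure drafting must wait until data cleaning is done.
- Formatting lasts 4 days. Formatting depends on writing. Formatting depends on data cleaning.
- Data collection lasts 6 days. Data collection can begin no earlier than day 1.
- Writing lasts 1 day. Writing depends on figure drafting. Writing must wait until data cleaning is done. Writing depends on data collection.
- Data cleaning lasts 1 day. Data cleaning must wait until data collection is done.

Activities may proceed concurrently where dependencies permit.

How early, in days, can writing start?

20

Data collection waits on its own release at day 1, so it starts at day 1 and finishes at 1 + 6 = day 7.
After data collection (finishes day 7), data cleaning can start at day 7 and finishes at day 8.
After data cleaning (finishes day 8), figure drafting can start at day 8 and finishes at day 20.
Writing waits on figure drafting (finishes day 20); data cleaning (finishes day 8); data collection (finishes day 7). The latest of these is day 20, which is the earliest writing can start.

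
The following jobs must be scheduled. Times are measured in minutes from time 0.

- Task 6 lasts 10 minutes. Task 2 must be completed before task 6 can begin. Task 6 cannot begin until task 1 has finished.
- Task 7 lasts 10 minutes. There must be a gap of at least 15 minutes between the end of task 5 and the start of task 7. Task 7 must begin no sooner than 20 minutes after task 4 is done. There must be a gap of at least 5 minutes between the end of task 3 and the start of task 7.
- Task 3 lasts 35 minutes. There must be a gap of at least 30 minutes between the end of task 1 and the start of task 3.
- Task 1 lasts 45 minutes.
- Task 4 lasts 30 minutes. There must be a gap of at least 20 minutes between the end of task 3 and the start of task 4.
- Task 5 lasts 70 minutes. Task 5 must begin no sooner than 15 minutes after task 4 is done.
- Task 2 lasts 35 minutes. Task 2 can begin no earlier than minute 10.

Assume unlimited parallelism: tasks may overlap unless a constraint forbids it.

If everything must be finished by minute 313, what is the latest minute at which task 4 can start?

173

Task 7 must finish by minute 313; it takes 10 minutes, so it must start by 313 − 10 = minute 303.
Task 5 must finish before task 7 (must start by minute 303, minus 15-minute gap → minute 288). With a 70-minute duration, task 5 must start by 288 − 70 = minute 218.
Task 4 feeds task 5 (must start by minute 218, minus 15-minute gap → minute 203); task 7 (must start by minute 303, minus 20-minute gap → minute 283). Taking the minimum, task 4 must finish by minute 203 and start by 203 − 30 = minute 173.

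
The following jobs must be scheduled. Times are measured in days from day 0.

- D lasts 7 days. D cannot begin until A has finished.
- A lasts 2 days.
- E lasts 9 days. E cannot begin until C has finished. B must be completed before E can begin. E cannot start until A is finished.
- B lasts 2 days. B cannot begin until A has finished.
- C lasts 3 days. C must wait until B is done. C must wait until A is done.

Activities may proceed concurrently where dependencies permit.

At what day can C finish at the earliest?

A has no prerequisites, so it starts at day 0 and finishes at day 2.
After A (finishes day 2), B can start at day 2 and finishes at day 4.
For C: B (finishes day 4); A (finishes day 2). Taking the maximum gives a start of day 4, and it finishes at 4 + 3 = day 7.

7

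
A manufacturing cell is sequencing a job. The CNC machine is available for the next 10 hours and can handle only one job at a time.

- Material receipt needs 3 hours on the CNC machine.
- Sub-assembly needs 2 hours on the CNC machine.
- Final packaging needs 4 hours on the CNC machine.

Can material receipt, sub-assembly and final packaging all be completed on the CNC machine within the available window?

Running back to back, the jobs need 3 + 2 + 4 = 9 hours on the CNC machine.
Since 9 ≤ 10, they fit within the window.

Yes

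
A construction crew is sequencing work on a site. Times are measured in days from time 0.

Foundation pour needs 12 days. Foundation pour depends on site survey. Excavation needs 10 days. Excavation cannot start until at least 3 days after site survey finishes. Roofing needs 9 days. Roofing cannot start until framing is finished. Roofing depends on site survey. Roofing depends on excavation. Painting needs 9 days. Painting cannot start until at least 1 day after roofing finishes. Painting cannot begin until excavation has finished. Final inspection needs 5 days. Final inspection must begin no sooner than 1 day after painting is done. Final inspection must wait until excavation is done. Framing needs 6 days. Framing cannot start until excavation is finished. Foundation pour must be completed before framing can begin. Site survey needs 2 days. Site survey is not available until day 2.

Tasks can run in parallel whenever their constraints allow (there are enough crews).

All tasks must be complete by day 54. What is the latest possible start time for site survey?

Final inspection has no dependents, so it just needs to finish by day 54. Starting by 54 − 5 = day 49 achieves that.
Since final inspection (must start by day 49, minus 1-day gap → day 48) depends on it, painting must finish by day 48. Backing off its 9-day duration gives a latest start of day 39.
Roofing must finish before painting (must start by day 39, minus 1-day gap → day 38). With a 9-day duration, roofing must start by 38 − 9 = day 29.
Framing feeds into roofing (must start by day 29); so framing must finish by day 29 and therefore start by day 23.
Excavation must finish in time for framing (must start by day 23); roofing (must start by day 29); painting (must start by day 39); final inspection (must start by day 49). The tightest is day 23, so excavation must start by 23 − 10 = day 13.
Foundation pour has to be done before framing (must start by day 23). That means finishing by day 23, i.e. starting by 23 − 12 = day 11.
For site survey: excavation (must start by day 13, minus 3-day gap → day 10); foundation pour (must start by day 11); roofing (must start by day 29). The most restrictive is day 10; with a 2-day duration, site survey must start by day 8.

8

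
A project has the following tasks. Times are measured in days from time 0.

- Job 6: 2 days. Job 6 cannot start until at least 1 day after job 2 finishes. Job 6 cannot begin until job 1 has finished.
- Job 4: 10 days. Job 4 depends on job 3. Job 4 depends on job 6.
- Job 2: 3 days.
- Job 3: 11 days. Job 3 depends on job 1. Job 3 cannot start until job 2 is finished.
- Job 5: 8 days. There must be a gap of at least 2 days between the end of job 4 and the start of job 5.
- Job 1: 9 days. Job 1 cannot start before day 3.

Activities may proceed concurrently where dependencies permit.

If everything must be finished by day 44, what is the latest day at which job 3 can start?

Job 5 has no dependents, so it just needs to finish by day 44. Starting by 44 − 8 = day 36 achieves that.
Job 4 has to be done before job 5 (must start by day 36, minus 2-day gap → day 34). That means finishing by day 34, i.e. starting by 34 − 10 = day 24.
Since job 4 (must start by day 24) depends on it, job 3 must finish by day 24. Backing off its 11-day duration gives a latest start of day 13.

13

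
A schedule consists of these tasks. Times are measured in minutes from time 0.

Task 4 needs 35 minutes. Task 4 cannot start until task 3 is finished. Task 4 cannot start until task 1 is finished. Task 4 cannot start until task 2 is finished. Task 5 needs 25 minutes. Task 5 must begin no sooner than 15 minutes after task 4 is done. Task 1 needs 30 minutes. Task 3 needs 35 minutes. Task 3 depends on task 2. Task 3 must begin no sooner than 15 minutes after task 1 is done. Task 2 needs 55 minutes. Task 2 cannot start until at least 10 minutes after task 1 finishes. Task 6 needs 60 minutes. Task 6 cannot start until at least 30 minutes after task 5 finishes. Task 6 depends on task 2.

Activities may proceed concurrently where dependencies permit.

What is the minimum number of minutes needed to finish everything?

Nothing blocks task 1, so it runs from minute 0 to minute 30.
Task 2 cannot begin until task 1 (finishes minute 30, plus 10-minute gap → minute 40). It runs from minute 40 to 40 + 55 = minute 95.
Task 3 has to wait for task 2 (finishes minute 95); task 1 (finishes minute 30, plus 15-minute gap → minute 45). The latest of these is minute 95, so task 3 runs minute 95 to 95 + 35 = minute 130.
For task 4: task 3 (finishes minute 130); task 1 (finishes minute 30); task 2 (finishes minute 95). Taking the maximum gives a start of minute 130, and it finishes at 130 + 35 = minute 165.
After task 4 (finishes minute 165, plus 15-minute gap → minute 180), task 5 can start at minute 180 and finishes at minute 205.
Task 6 needs all of task 5 (finishes minute 205, plus 30-minute gap → minute 235); task 2 (finishes minute 95). That puts its earliest start at minute 235; it finishes at 235 + 60 = minute 295.
All tasks are finished once the last one completes. Finish times: Task 1 at 30, Task 2 at 95, Task 3 at 130, Task 4 at 165, Task 5 at 205, Task 6 at 295. The latest is minute 295.

295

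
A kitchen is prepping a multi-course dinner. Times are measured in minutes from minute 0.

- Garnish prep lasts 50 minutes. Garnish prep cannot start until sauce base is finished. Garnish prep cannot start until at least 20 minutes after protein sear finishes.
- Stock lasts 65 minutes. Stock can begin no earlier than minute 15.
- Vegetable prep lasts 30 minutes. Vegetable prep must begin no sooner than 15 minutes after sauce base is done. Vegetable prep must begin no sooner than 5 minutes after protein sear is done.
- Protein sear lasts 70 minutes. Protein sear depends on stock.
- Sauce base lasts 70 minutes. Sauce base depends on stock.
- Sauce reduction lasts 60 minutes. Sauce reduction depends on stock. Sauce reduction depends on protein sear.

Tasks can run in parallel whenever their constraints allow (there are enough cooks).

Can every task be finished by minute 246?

After its own release at minute 15, stock can start at minute 15 and finishes at minute 80.
After stock (finishes minute 80), protein sear can start at minute 80 and finishes at minute 150.
Sauce reduction has to wait for stock (finishes minute 80); protein sear (finishes minute 150). The latest of these is minute 150, so sauce reduction runs minute 150 to 150 + 60 = minute 210.
Sauce base cannot begin until stock (finishes minute 80). It runs from minute 80 to 80 + 70 = minute 150.
Garnish prep has to wait for sauce base (finishes minute 150); protein sear (finishes minute 150, plus 20-minute gap → minute 170). The latest of these is minute 170, so garnish prep runs minute 170 to 170 + 50 = minute 220.
Vegetable prep needs all of sauce base (finishes minute 150, plus 15-minute gap → minute 165); protein sear (finishes minute 150, plus 5-minute gap → minute 155). That puts its earliest start at minute 165; it finishes at 165 + 30 = minute 195.
Every task is finished by minute 220, which is no later than the deadline of 246, so the schedule is feasible.

Yes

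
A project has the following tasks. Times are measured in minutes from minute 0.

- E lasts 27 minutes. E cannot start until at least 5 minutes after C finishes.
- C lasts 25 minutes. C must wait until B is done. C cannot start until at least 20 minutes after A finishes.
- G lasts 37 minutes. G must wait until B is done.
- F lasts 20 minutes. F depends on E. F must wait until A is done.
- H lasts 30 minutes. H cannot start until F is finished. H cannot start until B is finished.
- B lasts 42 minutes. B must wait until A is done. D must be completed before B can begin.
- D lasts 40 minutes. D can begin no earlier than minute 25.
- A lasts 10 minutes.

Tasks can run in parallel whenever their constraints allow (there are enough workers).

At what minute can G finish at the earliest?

D cannot begin until its own release at minute 25. It runs from minute 25 to 25 + 40 = minute 65.
A has no prerequisites, so it starts at minute 0 and finishes at minute 10.
B needs all of A (finishes minute 10); D (finishes minute 65). That puts its earliest start at minute 65; it finishes at 65 + 42 = minute 107.
G waits on B (finishes minute 107), so it starts at minute 107 and finishes at 107 + 37 = minute 144.

144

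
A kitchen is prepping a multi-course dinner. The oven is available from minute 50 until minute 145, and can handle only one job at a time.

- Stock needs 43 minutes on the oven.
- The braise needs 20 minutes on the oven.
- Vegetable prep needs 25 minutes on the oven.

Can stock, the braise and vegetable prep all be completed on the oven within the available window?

The oven window is 145 − 50 = 95 minutes.
Running back to back, the jobs need 43 + 20 + 25 = 88 minutes on the oven.
Since 88 ≤ 95, they fit within the window.

Yes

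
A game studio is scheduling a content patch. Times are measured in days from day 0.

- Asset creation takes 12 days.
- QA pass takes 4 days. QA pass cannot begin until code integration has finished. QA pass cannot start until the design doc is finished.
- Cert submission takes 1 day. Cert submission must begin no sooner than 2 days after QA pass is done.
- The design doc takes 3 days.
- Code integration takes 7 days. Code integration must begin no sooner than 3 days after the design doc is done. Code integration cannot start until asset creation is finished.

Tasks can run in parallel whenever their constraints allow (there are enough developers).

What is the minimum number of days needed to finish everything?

Asset creation can start immediately at day 0; it finishes at day 12.
The design doc has no prerequisites, so it starts at day 0 and finishes at day 3.
For code integration: the design doc (finishes day 3, plus 3-day gap → day 6); asset creation (finishes day 12). Taking the maximum gives a start of day 12, and it finishes at 12 + 7 = day 19.
QA pass needs all of code integration (finishes day 19); the design doc (finishes day 3). That puts its earliest start at day 19; it finishes at 19 + 4 = day 23.
After QA pass (finishes day 23, plus 2-day gap → day 25), cert submission can start at day 25 and finishes at day 26.
All tasks are finished once the last one completes. Finish times: The design doc at 3, Asset creation at 12, Code integration at 19, QA pass at 23, Cert submission at 26. The latest is day 26.

26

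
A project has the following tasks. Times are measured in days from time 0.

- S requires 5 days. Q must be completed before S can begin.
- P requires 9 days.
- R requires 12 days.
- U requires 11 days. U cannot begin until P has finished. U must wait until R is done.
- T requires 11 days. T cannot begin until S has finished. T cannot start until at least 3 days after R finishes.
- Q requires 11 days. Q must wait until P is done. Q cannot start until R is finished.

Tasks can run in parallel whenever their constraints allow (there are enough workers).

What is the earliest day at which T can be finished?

Nothing blocks R, so it runs from day 0 to day 12.
P can start immediately at day 0; it finishes at day 9.
Q cannot start until P (finishes day 9); R (finishes day 12). The controlling bound is day 12, so Q finishes at 12 + 11 = day 23.
After Q (finishes day 23), S can start at day 23 and finishes at day 28.
T cannot start until S (finishes day 28); R (finishes day 12, plus 3-day gap → day 15). The controlling bound is day 28, so T finishes at 28 + 11 = day 39.

39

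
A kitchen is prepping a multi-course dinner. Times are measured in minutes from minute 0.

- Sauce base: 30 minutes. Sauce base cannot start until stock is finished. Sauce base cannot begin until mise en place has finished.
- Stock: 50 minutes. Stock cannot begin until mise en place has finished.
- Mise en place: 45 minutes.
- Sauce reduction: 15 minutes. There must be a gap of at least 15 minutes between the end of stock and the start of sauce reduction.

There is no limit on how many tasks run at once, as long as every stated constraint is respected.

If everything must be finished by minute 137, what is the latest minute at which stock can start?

57

Sauce base has no dependents, so it just needs to finish by minute 137. Starting by 137 − 30 = minute 107 achieves that.
Sauce reduction has no dependents, so it just needs to finish by minute 137. Starting by 137 − 15 = minute 122 achieves that.
Stock feeds sauce base (must start by minute 107); sauce reduction (must start by minute 122, minus 15-minute gap → minute 107). Taking the minimum, stock must finish by minute 107 and start by 107 − 50 = minute 57.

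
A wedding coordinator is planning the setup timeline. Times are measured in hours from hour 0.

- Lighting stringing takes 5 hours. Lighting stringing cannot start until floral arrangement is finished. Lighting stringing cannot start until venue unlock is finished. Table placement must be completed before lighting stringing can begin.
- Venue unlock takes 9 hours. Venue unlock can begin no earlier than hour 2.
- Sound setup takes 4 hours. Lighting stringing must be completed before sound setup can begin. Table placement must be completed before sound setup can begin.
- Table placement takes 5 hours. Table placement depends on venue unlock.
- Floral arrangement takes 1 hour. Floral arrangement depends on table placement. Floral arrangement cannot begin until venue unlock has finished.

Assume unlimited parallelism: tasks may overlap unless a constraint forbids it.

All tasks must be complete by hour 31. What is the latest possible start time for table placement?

16

Sound setup has no dependents, so it just needs to finish by hour 31. Starting by 31 − 4 = hour 27 achieves that.
Since sound setup (must start by hour 27) depends on it, lighting stringing must finish by hour 27. Backing off its 5-hour duration gives a latest start of hour 22.
Floral arrangement must finish before lighting stringing (must start by hour 22). With a 1-hour duration, floral arrangement must start by 22 − 1 = hour 21.
Table placement must finish in time for floral arrangement (must start by hour 21); lighting stringing (must start by hour 22); sound setup (must start by hour 27). The tightest is hour 21, so table placement must start by 21 − 5 = hour 16.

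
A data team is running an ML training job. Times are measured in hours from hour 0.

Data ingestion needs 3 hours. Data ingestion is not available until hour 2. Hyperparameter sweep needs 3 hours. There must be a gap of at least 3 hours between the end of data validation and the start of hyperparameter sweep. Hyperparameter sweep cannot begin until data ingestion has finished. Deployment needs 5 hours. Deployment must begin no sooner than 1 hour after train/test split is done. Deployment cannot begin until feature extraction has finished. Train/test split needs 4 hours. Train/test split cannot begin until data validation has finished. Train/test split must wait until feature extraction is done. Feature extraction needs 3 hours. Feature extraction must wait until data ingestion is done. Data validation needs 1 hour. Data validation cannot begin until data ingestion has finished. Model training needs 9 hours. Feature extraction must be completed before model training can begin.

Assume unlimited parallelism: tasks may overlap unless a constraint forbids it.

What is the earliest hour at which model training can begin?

Data ingestion cannot begin until its own release at hour 2. It runs from hour 2 to 2 + 3 = hour 5.
After data ingestion (finishes hour 5), feature extraction can start at hour 5 and finishes at hour 8.
Model training waits on feature extraction (finishes hour 8), so the earliest it can start is hour 8.

8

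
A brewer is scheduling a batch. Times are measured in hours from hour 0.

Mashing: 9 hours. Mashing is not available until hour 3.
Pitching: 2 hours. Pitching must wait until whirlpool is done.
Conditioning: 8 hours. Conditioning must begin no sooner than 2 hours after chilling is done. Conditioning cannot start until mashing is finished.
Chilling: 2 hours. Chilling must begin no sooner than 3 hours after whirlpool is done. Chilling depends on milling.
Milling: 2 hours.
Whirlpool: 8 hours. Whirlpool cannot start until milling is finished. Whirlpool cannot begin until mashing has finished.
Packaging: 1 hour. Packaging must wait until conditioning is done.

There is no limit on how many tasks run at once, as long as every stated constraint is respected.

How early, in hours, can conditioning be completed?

35

After its own release at hour 3, mashing can start at hour 3 and finishes at hour 12.
Nothing blocks milling, so it runs from hour 0 to hour 2.
For whirlpool: milling (finishes hour 2); mashing (finishes hour 12). Taking the maximum gives a start of hour 12, and it finishes at 12 + 8 = hour 20.
For chilling: whirlpool (finishes hour 20, plus 3-hour gap → hour 23); milling (finishes hour 2). Taking the maximum gives a start of hour 23, and it finishes at 23 + 2 = hour 25.
Conditioning needs all of chilling (finishes hour 25, plus 2-hour gap → hour 27); mashing (finishes hour 12). That puts its earliest start at hour 27; it finishes at 27 + 8 = hour 35.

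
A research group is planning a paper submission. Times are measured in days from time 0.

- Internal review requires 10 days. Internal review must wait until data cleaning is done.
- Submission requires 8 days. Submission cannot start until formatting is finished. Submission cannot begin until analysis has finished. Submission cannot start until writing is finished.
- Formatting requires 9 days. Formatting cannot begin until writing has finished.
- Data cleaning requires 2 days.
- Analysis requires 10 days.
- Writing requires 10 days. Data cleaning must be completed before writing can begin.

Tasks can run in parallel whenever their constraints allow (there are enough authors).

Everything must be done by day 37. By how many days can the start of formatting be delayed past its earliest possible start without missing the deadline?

Data cleaning has no prerequisites, so it starts at day 0 and finishes at day 2.
Writing waits on data cleaning (finishes day 2), so it starts at day 2 and finishes at 2 + 10 = day 12.
After writing (finishes day 12), formatting can start at day 12 and finishes at day 21.

Working backward from the deadline:
To finish by day 37, submission (duration 8) must start no later than day 29.
Formatting has to be done before submission (must start by day 29). That means finishing by day 29, i.e. starting by 29 − 9 = day 20.
So formatting can start as early as day 12 and as late as day 20, giving 20 − 12 = 8 days of slack.

8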